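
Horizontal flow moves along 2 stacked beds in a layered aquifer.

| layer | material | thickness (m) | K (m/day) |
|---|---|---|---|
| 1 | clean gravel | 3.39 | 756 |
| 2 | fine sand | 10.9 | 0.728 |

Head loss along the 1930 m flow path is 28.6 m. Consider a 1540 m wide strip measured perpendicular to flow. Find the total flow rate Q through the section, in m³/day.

Flow is parallel to layering, so each bed carries its own Darcy discharge and the transmissivities add.
Σ(K_i·b_i) = 756×3.39 + 0.728×10.9 = 2571 m²/day.
Hydraulic gradient i = Δh / L = 28.6 / 1930 = 0.01482.
Q = Σ(K_i·b_i) · W · i = 2571 × 1540 × 0.01482 = 58667 m³/day.

58700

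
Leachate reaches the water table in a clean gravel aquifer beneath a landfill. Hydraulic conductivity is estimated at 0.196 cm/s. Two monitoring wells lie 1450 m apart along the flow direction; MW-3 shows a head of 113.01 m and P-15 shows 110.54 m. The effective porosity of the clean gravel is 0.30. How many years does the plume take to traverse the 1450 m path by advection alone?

Convert K: 0.196 cm/s × 864 = 169.3 m/day.
Hydraulic gradient i = (113.01 − 110.54) / 1450 = 2.47 / 1450 = 0.001703.
Darcy flux q = K · i = 169.3 × 0.001703 = 0.2885 m/day.
Seepage velocity v = q / n_e = 0.2885 / 0.30 = 0.9616 m/day.
Travel time t = L / v = 1450 / 0.9616 = 1508 days = 4.129 years.

4.13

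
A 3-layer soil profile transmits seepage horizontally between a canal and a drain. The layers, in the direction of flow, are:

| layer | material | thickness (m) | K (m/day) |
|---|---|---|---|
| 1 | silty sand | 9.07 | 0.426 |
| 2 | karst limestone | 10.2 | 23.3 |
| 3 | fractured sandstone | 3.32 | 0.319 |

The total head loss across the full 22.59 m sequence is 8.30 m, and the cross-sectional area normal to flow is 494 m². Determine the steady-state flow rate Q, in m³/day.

128

Flow is perpendicular to layering, so the layers act in series and the equivalent K is the thickness-weighted harmonic mean.
Total thickness L = 9.07 + 10.2 + 3.32 = 22.59 m.
Σ(b_i/K_i) = 9.07/0.426 + 10.2/23.3 + 3.32/0.319 = 32.14 d.
K_eq = L / Σ(b_i/K_i) = 22.59 / 32.14 = 0.7029 m/day.
Q = K_eq · A · (Δh/L) = 0.7029 × 494 × (8.30/22.59) = 127.6 m³/day.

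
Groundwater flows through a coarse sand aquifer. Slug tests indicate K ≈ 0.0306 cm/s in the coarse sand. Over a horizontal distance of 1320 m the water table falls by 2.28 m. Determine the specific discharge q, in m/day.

Convert K: 0.0306 cm/s × 864 = 26.44 m/day.
Hydraulic gradient i = Δh / L = 2.28 / 1320 = 0.001727.
Specific discharge q = K · i = 26.44 × 0.001727 = 0.04567 m/day.

0.0457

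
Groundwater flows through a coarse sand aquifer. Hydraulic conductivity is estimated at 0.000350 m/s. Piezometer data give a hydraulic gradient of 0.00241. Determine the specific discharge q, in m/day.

0.0729

Convert K: 0.000350 m/s × 86400 = 30.24 m/day.
Hydraulic gradient i = 0.00241.
Specific discharge q = K · i = 30.24 × 0.002410 = 0.07288 m/day.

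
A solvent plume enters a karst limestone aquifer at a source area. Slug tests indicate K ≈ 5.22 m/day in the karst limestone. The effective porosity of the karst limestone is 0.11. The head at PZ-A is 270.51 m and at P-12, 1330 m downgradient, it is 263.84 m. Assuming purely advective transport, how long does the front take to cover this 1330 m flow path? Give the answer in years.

15.3

Hydraulic gradient i = (270.51 − 263.84) / 1330 = 6.67 / 1330 = 0.005015.
Darcy flux q = K · i = 5.220 × 0.005015 = 0.02618 m/day.
Seepage velocity v = q / n_e = 0.02618 / 0.11 = 0.2380 m/day.
Travel time t = L / v = 1330 / 0.2380 = 5589 days = 15.30 years.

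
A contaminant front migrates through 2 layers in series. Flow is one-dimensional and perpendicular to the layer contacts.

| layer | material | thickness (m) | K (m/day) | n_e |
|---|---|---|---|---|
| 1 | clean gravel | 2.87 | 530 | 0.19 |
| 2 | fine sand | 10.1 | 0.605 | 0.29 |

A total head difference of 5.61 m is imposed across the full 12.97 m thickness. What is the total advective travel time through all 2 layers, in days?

With flow normal to the layers, continuity requires the same specific discharge q through every layer.
Σ(b_i/K_i) = 2.87/530 + 10.1/0.605 = 16.70 d.
q = Δh / Σ(b_i/K_i) = 5.61 / 16.70 = 0.3359 m/day.
In each layer the seepage velocity is v_i = q/n_i, so the layer transit time is t_i = b_i·n_i / q:
  layer 1 (clean gravel): t_1 = 2.87 × 0.19 / 0.3359 = 1.623 d
  layer 2 (fine sand): t_2 = 10.1 × 0.29 / 0.3359 = 8.719 d
Total t = Σ t_i = 10.34 days.

10.3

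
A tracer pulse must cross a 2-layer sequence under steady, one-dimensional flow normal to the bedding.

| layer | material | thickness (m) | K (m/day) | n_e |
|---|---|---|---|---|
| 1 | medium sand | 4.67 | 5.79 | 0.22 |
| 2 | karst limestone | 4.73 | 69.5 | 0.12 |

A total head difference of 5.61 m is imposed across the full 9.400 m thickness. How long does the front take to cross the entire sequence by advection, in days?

0.249

With flow normal to the layers, continuity requires the same specific discharge q through every layer.
Σ(b_i/K_i) = 4.67/5.79 + 4.73/69.5 = 0.8746 d.
q = Δh / Σ(b_i/K_i) = 5.61 / 0.8746 = 6.414 m/day.
In each layer the seepage velocity is v_i = q/n_i, so the layer transit time is t_i = b_i·n_i / q:
  layer 1 (medium sand): t_1 = 4.67 × 0.22 / 6.414 = 0.1602 d
  layer 2 (karst limestone): t_2 = 4.73 × 0.12 / 6.414 = 0.08849 d
Total t = Σ t_i = 0.2487 days.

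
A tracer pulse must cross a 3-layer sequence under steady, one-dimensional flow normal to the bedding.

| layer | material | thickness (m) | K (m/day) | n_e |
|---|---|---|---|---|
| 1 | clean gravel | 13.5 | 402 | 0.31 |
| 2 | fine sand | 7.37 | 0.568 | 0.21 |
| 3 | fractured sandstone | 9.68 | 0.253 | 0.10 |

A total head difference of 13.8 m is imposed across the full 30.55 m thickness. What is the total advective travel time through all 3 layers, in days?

With flow normal to the layers, continuity requires the same specific discharge q through every layer.
Σ(b_i/K_i) = 13.5/402 + 7.37/0.568 + 9.68/0.253 = 51.27 d.
q = Δh / Σ(b_i/K_i) = 13.8 / 51.27 = 0.2692 m/day.
In each layer the seepage velocity is v_i = q/n_i, so the layer transit time is t_i = b_i·n_i / q:
  layer 1 (clean gravel): t_1 = 13.5 × 0.31 / 0.2692 = 15.55 d
  layer 2 (fine sand): t_2 = 7.37 × 0.21 / 0.2692 = 5.750 d
  layer 3 (fractured sandstone): t_3 = 9.68 × 0.10 / 0.2692 = 3.596 d
Total t = Σ t_i = 24.89 days.

24.9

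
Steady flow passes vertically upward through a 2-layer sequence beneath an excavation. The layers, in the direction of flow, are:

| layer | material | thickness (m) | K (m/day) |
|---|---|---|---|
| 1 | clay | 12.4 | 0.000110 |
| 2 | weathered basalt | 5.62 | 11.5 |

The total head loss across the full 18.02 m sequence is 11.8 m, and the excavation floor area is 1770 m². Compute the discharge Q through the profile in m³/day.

0.185

Flow is perpendicular to layering, so the layers act in series and the equivalent K is the thickness-weighted harmonic mean.
Total thickness L = 12.4 + 5.62 = 18.02 m.
Σ(b_i/K_i) = 12.4/0.000110 + 5.62/11.5 = 1.127e+05 d.
K_eq = L / Σ(b_i/K_i) = 18.02 / 1.127e+05 = 0.0001599 m/day.
Q = K_eq · A · (Δh/L) = 0.0001599 × 1770 × (11.8/18.02) = 0.1853 m³/day.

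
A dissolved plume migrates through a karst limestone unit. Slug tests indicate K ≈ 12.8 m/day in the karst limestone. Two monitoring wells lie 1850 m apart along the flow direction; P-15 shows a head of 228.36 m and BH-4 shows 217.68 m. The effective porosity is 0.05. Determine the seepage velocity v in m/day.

Hydraulic gradient i = (228.36 − 217.68) / 1850 = 10.68 / 1850 = 0.005773.
Darcy flux q = K · i = 12.80 × 0.005773 = 0.07389 m/day.
Seepage velocity v = q / n_e = 0.07389 / 0.05 = 1.478 m/day.

1.48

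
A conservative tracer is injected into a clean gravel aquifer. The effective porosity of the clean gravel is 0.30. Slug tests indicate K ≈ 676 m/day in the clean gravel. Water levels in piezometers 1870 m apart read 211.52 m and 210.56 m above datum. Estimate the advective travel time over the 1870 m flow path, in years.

4.43

Hydraulic gradient i = (211.52 − 210.56) / 1870 = 0.96 / 1870 = 0.0005134.
Darcy flux q = K · i = 676.0 × 0.0005134 = 0.3470 m/day.
Seepage velocity v = q / n_e = 0.3470 / 0.30 = 1.157 m/day.
Travel time t = L / v = 1870 / 1.157 = 1617 days = 4.426 years.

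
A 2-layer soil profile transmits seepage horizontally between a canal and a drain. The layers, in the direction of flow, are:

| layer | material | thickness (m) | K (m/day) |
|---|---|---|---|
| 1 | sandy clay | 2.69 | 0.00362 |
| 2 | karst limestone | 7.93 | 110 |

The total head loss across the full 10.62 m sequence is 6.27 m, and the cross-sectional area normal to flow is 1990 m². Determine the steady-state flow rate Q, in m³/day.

16.8

Flow is perpendicular to layering, so the layers act in series and the equivalent K is the thickness-weighted harmonic mean.
Total thickness L = 2.69 + 7.93 = 10.62 m.
Σ(b_i/K_i) = 2.69/0.00362 + 7.93/110 = 743.2 d.
K_eq = L / Σ(b_i/K_i) = 10.62 / 743.2 = 0.01429 m/day.
Q = K_eq · A · (Δh/L) = 0.01429 × 1990 × (6.27/10.62) = 16.79 m³/day.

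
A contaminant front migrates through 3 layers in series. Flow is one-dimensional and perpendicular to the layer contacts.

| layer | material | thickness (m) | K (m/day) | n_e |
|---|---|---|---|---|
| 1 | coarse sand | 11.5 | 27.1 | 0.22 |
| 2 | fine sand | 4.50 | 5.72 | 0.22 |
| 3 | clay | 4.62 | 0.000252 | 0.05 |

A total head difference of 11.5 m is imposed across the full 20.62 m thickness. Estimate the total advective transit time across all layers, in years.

16.4

With flow normal to the layers, continuity requires the same specific discharge q through every layer.
Σ(b_i/K_i) = 11.5/27.1 + 4.50/5.72 + 4.62/0.000252 = 18335 d.
q = Δh / Σ(b_i/K_i) = 11.5 / 18335 = 0.0006272 m/day.
In each layer the seepage velocity is v_i = q/n_i, so the layer transit time is t_i = b_i·n_i / q:
  layer 1 (coarse sand): t_1 = 11.5 × 0.22 / 0.0006272 = 4034 d
  layer 2 (fine sand): t_2 = 4.50 × 0.22 / 0.0006272 = 1578 d
  layer 3 (clay): t_3 = 4.62 × 0.05 / 0.0006272 = 368.3 d
Total t = Σ t_i = 5980 days = 16.37 years.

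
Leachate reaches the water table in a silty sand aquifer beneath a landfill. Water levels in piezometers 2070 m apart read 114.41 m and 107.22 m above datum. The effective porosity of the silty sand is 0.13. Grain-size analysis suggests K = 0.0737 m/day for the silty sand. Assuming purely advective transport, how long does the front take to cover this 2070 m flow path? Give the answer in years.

Hydraulic gradient i = (114.41 − 107.22) / 2070 = 7.19 / 2070 = 0.003473.
Darcy flux q = K · i = 0.07370 × 0.003473 = 0.0002560 m/day.
Seepage velocity v = q / n_e = 0.0002560 / 0.13 = 0.001969 m/day.
Travel time t = L / v = 2070 / 0.001969 = 1.051e+06 days = 2878 years.

2880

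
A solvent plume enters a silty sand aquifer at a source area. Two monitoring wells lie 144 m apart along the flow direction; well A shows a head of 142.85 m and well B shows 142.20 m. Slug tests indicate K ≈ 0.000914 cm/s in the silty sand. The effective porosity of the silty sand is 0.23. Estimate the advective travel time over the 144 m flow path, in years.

25.4

Convert K: 0.000914 cm/s × 864 = 0.7897 m/day.
Hydraulic gradient i = (142.85 − 142.20) / 144 = 0.65 / 144 = 0.004514.
Darcy flux q = K · i = 0.7897 × 0.004514 = 0.003565 m/day.
Seepage velocity v = q / n_e = 0.003565 / 0.23 = 0.01550 m/day.
Travel time t = L / v = 144 / 0.01550 = 9291 days = 25.44 years.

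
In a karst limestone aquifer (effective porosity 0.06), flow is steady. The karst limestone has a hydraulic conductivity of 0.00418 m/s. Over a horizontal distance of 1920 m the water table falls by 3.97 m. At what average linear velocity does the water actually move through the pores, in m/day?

12.4

Convert K: 0.00418 m/s × 86400 = 361.2 m/day.
Hydraulic gradient i = Δh / L = 3.97 / 1920 = 0.002068.
Darcy flux q = K · i = 361.2 × 0.002068 = 0.7468 m/day.
Seepage velocity v = q / n_e = 0.7468 / 0.06 = 12.45 m/day.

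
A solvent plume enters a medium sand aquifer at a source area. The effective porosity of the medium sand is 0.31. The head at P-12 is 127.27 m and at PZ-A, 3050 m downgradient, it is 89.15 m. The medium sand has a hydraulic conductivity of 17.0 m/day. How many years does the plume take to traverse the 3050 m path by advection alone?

Hydraulic gradient i = (127.27 − 89.15) / 3050 = 38.12 / 3050 = 0.01250.
Darcy flux q = K · i = 17.00 × 0.01250 = 0.2125 m/day.
Seepage velocity v = q / n_e = 0.2125 / 0.31 = 0.6854 m/day.
Travel time t = L / v = 3050 / 0.6854 = 4450 days = 12.18 years.

12.2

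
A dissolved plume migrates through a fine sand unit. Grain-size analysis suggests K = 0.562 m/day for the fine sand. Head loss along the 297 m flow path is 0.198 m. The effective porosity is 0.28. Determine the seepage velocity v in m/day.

0.00134

Hydraulic gradient i = Δh / L = 0.198 / 297 = 0.0006667.
Darcy flux q = K · i = 0.5620 × 0.0006667 = 0.0003747 m/day.
Seepage velocity v = q / n_e = 0.0003747 / 0.28 = 0.001338 m/day.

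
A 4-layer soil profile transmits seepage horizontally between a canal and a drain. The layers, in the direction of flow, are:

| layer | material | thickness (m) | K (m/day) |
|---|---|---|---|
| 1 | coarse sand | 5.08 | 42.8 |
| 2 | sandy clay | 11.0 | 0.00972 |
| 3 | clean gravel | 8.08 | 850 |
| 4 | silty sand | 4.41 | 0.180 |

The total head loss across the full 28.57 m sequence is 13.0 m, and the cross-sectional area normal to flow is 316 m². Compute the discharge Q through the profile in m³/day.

3.55

Flow is perpendicular to layering, so the layers act in series and the equivalent K is the thickness-weighted harmonic mean.
Total thickness L = 5.08 + 11.0 + 8.08 + 4.41 = 28.57 m.
Σ(b_i/K_i) = 5.08/42.8 + 11.0/0.00972 + 8.08/850 + 4.41/0.180 = 1156 d.
K_eq = L / Σ(b_i/K_i) = 28.57 / 1156 = 0.02471 m/day.
Q = K_eq · A · (Δh/L) = 0.02471 × 316 × (13.0/28.57) = 3.553 m³/day.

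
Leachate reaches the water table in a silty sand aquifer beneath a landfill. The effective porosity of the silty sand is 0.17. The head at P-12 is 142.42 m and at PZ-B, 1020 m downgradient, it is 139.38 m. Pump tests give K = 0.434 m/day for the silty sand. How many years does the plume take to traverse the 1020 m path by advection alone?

367

Hydraulic gradient i = (142.42 − 139.38) / 1020 = 3.04 / 1020 = 0.002980.
Darcy flux q = K · i = 0.4340 × 0.002980 = 0.001293 m/day.
Seepage velocity v = q / n_e = 0.001293 / 0.17 = 0.007609 m/day.
Travel time t = L / v = 1020 / 0.007609 = 1.341e+05 days = 367.0 years.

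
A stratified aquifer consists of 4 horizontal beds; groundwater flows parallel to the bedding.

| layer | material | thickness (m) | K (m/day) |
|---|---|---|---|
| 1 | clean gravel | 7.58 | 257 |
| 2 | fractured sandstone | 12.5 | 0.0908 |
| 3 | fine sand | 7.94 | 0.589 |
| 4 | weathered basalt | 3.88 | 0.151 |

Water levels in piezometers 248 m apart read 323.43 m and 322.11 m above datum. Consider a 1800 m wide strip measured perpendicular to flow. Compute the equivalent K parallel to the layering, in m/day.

Flow is parallel to layering, so each bed carries its own Darcy discharge and the transmissivities add.
Σ(K_i·b_i) = 257×7.58 + 0.0908×12.5 + 0.589×7.94 + 0.151×3.88 = 1954 m²/day.
Total thickness b = 31.90 m, so K_eq = Σ(K_i·b_i)/b = 61.27 m/day.

61.3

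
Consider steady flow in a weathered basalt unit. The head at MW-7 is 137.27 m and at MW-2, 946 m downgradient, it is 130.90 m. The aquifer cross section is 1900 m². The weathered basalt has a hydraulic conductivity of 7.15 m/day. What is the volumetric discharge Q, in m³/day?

91.5

Hydraulic gradient i = (137.27 − 130.90) / 946 = 6.37 / 946 = 0.006734.
Darcy's law: Q = K · A · i = 7.150 × 1900 × 0.006734 = 91.48 m³/day.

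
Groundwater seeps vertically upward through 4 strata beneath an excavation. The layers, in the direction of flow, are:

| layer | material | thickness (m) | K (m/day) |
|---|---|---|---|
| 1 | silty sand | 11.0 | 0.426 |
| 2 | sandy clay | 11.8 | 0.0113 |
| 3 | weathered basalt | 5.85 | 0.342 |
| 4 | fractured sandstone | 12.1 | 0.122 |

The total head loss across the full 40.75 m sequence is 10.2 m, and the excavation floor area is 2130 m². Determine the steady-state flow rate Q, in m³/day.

Flow is perpendicular to layering, so the layers act in series and the equivalent K is the thickness-weighted harmonic mean.
Total thickness L = 11.0 + 11.8 + 5.85 + 12.1 = 40.75 m.
Σ(b_i/K_i) = 11.0/0.426 + 11.8/0.0113 + 5.85/0.342 + 12.1/0.122 = 1186 d.
K_eq = L / Σ(b_i/K_i) = 40.75 / 1186 = 0.03435 m/day.
Q = K_eq · A · (Δh/L) = 0.03435 × 2130 × (10.2/40.75) = 18.31 m³/day.

18.3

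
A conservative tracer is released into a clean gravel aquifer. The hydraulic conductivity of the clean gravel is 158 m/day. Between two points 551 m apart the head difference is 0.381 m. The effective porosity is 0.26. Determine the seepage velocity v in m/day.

0.420

Hydraulic gradient i = Δh / L = 0.381 / 551 = 0.0006915.
Darcy flux q = K · i = 158.0 × 0.0006915 = 0.1093 m/day.
Seepage velocity v = q / n_e = 0.1093 / 0.26 = 0.4202 m/day.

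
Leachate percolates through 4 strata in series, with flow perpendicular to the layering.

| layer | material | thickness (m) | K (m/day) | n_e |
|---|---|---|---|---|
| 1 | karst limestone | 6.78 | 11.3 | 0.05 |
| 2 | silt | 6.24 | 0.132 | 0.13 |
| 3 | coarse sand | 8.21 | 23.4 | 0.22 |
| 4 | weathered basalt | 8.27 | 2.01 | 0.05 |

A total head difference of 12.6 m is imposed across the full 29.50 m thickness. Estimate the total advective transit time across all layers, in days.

With flow normal to the layers, continuity requires the same specific discharge q through every layer.
Σ(b_i/K_i) = 6.78/11.3 + 6.24/0.132 + 8.21/23.4 + 8.27/2.01 = 52.34 d.
q = Δh / Σ(b_i/K_i) = 12.6 / 52.34 = 0.2407 m/day.
In each layer the seepage velocity is v_i = q/n_i, so the layer transit time is t_i = b_i·n_i / q:
  layer 1 (karst limestone): t_1 = 6.78 × 0.05 / 0.2407 = 1.408 d
  layer 2 (silt): t_2 = 6.24 × 0.13 / 0.2407 = 3.370 d
  layer 3 (coarse sand): t_3 = 8.21 × 0.22 / 0.2407 = 7.503 d
  layer 4 (weathered basalt): t_4 = 8.27 × 0.05 / 0.2407 = 1.718 d
Total t = Σ t_i = 14.00 days.

14.0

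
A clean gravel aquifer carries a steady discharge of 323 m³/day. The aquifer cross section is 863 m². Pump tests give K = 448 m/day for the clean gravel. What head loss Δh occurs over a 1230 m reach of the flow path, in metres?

From Q = K·A·i, i = Q / (K·A) = 323 / (448.0 × 863.0) = 0.0008354.
Head loss Δh = i · L = 0.0008354 × 1230 = 1.028 m.

1.03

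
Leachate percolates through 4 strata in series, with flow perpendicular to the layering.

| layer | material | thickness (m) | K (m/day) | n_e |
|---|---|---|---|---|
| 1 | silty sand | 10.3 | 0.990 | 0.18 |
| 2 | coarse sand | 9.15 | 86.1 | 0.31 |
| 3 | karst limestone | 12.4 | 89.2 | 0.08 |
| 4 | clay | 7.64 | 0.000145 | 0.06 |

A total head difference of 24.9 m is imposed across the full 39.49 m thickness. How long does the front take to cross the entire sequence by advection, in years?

35.6

With flow normal to the layers, continuity requires the same specific discharge q through every layer.
Σ(b_i/K_i) = 10.3/0.990 + 9.15/86.1 + 12.4/89.2 + 7.64/0.000145 = 52700 d.
q = Δh / Σ(b_i/K_i) = 24.9 / 52700 = 0.0004725 m/day.
In each layer the seepage velocity is v_i = q/n_i, so the layer transit time is t_i = b_i·n_i / q:
  layer 1 (silty sand): t_1 = 10.3 × 0.18 / 0.0004725 = 3924 d
  layer 2 (coarse sand): t_2 = 9.15 × 0.31 / 0.0004725 = 6003 d
  layer 3 (karst limestone): t_3 = 12.4 × 0.08 / 0.0004725 = 2100 d
  layer 4 (clay): t_4 = 7.64 × 0.06 / 0.0004725 = 970.2 d
Total t = Σ t_i = 12997 days = 35.58 years.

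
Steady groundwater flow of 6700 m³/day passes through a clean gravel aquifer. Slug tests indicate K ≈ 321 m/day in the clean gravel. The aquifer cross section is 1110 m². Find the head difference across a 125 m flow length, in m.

2.35

From Q = K·A·i, i = Q / (K·A) = 6700 / (321.0 × 1110) = 0.01880.
Head loss Δh = i · L = 0.01880 × 125 = 2.350 m.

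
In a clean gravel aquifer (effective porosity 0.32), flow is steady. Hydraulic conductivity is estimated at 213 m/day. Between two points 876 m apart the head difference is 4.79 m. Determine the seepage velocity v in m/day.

3.64

Hydraulic gradient i = Δh / L = 4.79 / 876 = 0.005468.
Darcy flux q = K · i = 213.0 × 0.005468 = 1.165 m/day.
Seepage velocity v = q / n_e = 1.165 / 0.32 = 3.640 m/day.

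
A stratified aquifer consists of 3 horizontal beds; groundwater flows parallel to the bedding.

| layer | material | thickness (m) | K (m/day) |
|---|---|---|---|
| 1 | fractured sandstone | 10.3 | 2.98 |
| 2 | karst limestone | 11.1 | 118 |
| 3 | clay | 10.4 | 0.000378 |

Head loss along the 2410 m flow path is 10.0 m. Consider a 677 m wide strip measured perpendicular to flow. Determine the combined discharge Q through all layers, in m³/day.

3770

Flow is parallel to layering, so each bed carries its own Darcy discharge and the transmissivities add.
Σ(K_i·b_i) = 2.98×10.3 + 118×11.1 + 0.000378×10.4 = 1340 m²/day.
Hydraulic gradient i = Δh / L = 10.0 / 2410 = 0.004149.
Q = Σ(K_i·b_i) · W · i = 1340 × 677 × 0.004149 = 3766 m³/day.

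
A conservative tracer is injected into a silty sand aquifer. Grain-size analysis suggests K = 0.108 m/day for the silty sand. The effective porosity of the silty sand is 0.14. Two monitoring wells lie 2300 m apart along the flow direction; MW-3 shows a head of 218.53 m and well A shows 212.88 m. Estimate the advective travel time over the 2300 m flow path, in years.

Hydraulic gradient i = (218.53 − 212.88) / 2300 = 5.65 / 2300 = 0.002457.
Darcy flux q = K · i = 0.1080 × 0.002457 = 0.0002653 m/day.
Seepage velocity v = q / n_e = 0.0002653 / 0.14 = 0.001895 m/day.
Travel time t = L / v = 2300 / 0.001895 = 1.214e+06 days = 3323 years.

3320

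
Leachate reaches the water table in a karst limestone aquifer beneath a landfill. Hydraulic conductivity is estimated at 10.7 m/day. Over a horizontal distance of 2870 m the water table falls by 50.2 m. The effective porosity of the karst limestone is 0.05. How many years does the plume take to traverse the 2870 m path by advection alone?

2.10

Hydraulic gradient i = Δh / L = 50.2 / 2870 = 0.01749.
Darcy flux q = K · i = 10.70 × 0.01749 = 0.1872 m/day.
Seepage velocity v = q / n_e = 0.1872 / 0.05 = 3.743 m/day.
Travel time t = L / v = 2870 / 3.743 = 766.7 days = 2.099 years.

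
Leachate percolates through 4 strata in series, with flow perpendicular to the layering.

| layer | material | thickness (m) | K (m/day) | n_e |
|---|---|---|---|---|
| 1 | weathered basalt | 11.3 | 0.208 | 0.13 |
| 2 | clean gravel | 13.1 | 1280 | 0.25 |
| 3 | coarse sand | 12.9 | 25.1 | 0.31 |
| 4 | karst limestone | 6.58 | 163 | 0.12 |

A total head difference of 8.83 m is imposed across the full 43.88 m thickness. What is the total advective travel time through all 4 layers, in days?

59.3

With flow normal to the layers, continuity requires the same specific discharge q through every layer.
Σ(b_i/K_i) = 11.3/0.208 + 13.1/1280 + 12.9/25.1 + 6.58/163 = 54.89 d.
q = Δh / Σ(b_i/K_i) = 8.83 / 54.89 = 0.1609 m/day.
In each layer the seepage velocity is v_i = q/n_i, so the layer transit time is t_i = b_i·n_i / q:
  layer 1 (weathered basalt): t_1 = 11.3 × 0.13 / 0.1609 = 9.132 d
  layer 2 (clean gravel): t_2 = 13.1 × 0.25 / 0.1609 = 20.36 d
  layer 3 (coarse sand): t_3 = 12.9 × 0.31 / 0.1609 = 24.86 d
  layer 4 (karst limestone): t_4 = 6.58 × 0.12 / 0.1609 = 4.909 d
Total t = Σ t_i = 59.26 days.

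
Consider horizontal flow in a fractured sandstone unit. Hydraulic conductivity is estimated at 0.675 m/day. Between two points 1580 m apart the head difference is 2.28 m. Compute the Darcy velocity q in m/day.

Hydraulic gradient i = Δh / L = 2.28 / 1580 = 0.001443.
Specific discharge q = K · i = 0.6750 × 0.001443 = 0.0009741 m/day.

0.000974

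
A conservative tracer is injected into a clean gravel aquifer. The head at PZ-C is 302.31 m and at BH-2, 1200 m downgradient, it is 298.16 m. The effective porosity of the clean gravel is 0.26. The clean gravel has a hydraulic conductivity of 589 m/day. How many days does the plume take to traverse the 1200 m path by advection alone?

Hydraulic gradient i = (302.31 − 298.16) / 1200 = 4.15 / 1200 = 0.003458.
Darcy flux q = K · i = 589.0 × 0.003458 = 2.037 m/day.
Seepage velocity v = q / n_e = 2.037 / 0.26 = 7.834 m/day.
Travel time t = L / v = 1200 / 7.834 = 153.2 days.

153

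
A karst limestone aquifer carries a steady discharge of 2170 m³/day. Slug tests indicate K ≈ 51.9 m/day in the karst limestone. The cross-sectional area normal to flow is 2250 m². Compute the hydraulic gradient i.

From Q = K·A·i, i = Q / (K·A) = 2170 / (51.90 × 2250) = 0.01858.

0.0186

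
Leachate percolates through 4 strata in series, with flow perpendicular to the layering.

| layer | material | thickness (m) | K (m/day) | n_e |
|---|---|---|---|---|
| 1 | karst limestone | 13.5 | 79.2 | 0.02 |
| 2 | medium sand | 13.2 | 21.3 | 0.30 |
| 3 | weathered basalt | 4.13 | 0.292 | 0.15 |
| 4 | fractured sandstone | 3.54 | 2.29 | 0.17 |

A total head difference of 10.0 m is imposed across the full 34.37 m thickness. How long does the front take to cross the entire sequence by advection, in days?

8.98

With flow normal to the layers, continuity requires the same specific discharge q through every layer.
Σ(b_i/K_i) = 13.5/79.2 + 13.2/21.3 + 4.13/0.292 + 3.54/2.29 = 16.48 d.
q = Δh / Σ(b_i/K_i) = 10.0 / 16.48 = 0.6068 m/day.
In each layer the seepage velocity is v_i = q/n_i, so the layer transit time is t_i = b_i·n_i / q:
  layer 1 (karst limestone): t_1 = 13.5 × 0.02 / 0.6068 = 0.4450 d
  layer 2 (medium sand): t_2 = 13.2 × 0.30 / 0.6068 = 6.526 d
  layer 3 (weathered basalt): t_3 = 4.13 × 0.15 / 0.6068 = 1.021 d
  layer 4 (fractured sandstone): t_4 = 3.54 × 0.17 / 0.6068 = 0.9918 d
Total t = Σ t_i = 8.984 days.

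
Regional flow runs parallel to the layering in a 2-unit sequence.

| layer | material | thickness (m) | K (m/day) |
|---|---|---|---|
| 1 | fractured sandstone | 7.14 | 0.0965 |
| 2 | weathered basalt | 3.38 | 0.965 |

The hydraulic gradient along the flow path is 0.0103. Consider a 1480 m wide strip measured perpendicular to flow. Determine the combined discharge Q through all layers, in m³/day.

Flow is parallel to layering, so each bed carries its own Darcy discharge and the transmissivities add.
Σ(K_i·b_i) = 0.0965×7.14 + 0.965×3.38 = 3.951 m²/day.
Hydraulic gradient i = 0.0103.
Q = Σ(K_i·b_i) · W · i = 3.951 × 1480 × 0.01030 = 60.22 m³/day.

60.2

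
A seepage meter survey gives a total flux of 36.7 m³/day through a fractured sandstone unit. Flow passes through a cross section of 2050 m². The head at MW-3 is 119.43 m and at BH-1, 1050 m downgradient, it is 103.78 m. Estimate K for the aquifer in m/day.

1.20

Hydraulic gradient i = (119.43 − 103.78) / 1050 = 15.65 / 1050 = 0.01490.
From Q = K·A·i, K = Q / (A·i) = 36.7 / (2050 × 0.01490) = 1.201 m/day.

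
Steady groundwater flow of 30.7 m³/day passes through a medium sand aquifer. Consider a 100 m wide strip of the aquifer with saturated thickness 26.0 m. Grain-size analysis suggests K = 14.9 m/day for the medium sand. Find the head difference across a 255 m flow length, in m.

0.202

Cross-sectional area A = 100 × 26.0 = 2600 m².
From Q = K·A·i, i = Q / (K·A) = 30.7 / (14.90 × 2600) = 0.0007925.
Head loss Δh = i · L = 0.0007925 × 255 = 0.2021 m.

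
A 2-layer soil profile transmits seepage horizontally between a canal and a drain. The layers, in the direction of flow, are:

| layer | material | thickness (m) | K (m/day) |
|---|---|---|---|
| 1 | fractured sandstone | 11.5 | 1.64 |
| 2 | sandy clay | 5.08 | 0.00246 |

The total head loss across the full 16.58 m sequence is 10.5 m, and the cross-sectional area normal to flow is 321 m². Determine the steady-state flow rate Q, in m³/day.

Flow is perpendicular to layering, so the layers act in series and the equivalent K is the thickness-weighted harmonic mean.
Total thickness L = 11.5 + 5.08 = 16.58 m.
Σ(b_i/K_i) = 11.5/1.64 + 5.08/0.00246 = 2072 d.
K_eq = L / Σ(b_i/K_i) = 16.58 / 2072 = 0.008002 m/day.
Q = K_eq · A · (Δh/L) = 0.008002 × 321 × (10.5/16.58) = 1.627 m³/day.

1.63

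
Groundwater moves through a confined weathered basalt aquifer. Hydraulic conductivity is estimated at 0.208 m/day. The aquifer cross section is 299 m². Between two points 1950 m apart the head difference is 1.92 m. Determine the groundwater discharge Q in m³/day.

0.0612

Hydraulic gradient i = Δh / L = 1.92 / 1950 = 0.0009846.
Darcy's law: Q = K · A · i = 0.2080 × 299.0 × 0.0009846 = 0.06124 m³/day.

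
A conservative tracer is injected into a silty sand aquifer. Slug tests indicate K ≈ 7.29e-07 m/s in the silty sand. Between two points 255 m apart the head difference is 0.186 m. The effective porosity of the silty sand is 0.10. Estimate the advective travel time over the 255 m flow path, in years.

1520

Convert K: 7.29e-07 m/s × 86400 = 0.06299 m/day.
Hydraulic gradient i = Δh / L = 0.186 / 255 = 0.0007294.
Darcy flux q = K · i = 0.06299 × 0.0007294 = 4.594e-05 m/day.
Seepage velocity v = q / n_e = 4.594e-05 / 0.10 = 0.0004594 m/day.
Travel time t = L / v = 255 / 0.0004594 = 5.550e+05 days = 1520 years.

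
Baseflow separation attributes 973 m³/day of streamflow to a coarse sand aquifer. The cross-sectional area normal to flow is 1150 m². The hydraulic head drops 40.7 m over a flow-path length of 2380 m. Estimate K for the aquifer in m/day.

Hydraulic gradient i = Δh / L = 40.7 / 2380 = 0.01710.
From Q = K·A·i, K = Q / (A·i) = 973 / (1150 × 0.01710) = 49.48 m/day.

49.5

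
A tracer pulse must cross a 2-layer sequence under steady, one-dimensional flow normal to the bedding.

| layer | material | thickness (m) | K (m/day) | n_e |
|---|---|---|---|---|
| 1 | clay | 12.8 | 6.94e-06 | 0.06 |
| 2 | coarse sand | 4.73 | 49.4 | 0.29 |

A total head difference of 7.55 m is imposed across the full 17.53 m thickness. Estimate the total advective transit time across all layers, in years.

With flow normal to the layers, continuity requires the same specific discharge q through every layer.
Σ(b_i/K_i) = 12.8/6.94e-06 + 4.73/49.4 = 1.844e+06 d.
q = Δh / Σ(b_i/K_i) = 7.55 / 1.844e+06 = 4.094e-06 m/day.
In each layer the seepage velocity is v_i = q/n_i, so the layer transit time is t_i = b_i·n_i / q:
  layer 1 (clay): t_1 = 12.8 × 0.06 / 4.094e-06 = 1.876e+05 d
  layer 2 (coarse sand): t_2 = 4.73 × 0.29 / 4.094e-06 = 3.351e+05 d
Total t = Σ t_i = 5.227e+05 days = 1431 years.

1430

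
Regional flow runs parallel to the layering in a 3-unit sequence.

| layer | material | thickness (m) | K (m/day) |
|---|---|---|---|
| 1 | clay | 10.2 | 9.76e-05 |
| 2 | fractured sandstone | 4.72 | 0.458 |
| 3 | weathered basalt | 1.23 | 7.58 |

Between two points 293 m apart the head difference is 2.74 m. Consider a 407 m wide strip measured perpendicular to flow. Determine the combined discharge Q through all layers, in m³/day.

Flow is parallel to layering, so each bed carries its own Darcy discharge and the transmissivities add.
Σ(K_i·b_i) = 9.76e-05×10.2 + 0.458×4.72 + 7.58×1.23 = 11.49 m²/day.
Hydraulic gradient i = Δh / L = 2.74 / 293 = 0.009352.
Q = Σ(K_i·b_i) · W · i = 11.49 × 407 × 0.009352 = 43.72 m³/day.

43.7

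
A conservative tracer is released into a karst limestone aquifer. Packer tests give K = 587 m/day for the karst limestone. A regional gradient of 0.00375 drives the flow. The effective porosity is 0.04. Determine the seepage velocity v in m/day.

55.0

Hydraulic gradient i = 0.00375.
Darcy flux q = K · i = 587.0 × 0.003750 = 2.201 m/day.
Seepage velocity v = q / n_e = 2.201 / 0.04 = 55.03 m/day.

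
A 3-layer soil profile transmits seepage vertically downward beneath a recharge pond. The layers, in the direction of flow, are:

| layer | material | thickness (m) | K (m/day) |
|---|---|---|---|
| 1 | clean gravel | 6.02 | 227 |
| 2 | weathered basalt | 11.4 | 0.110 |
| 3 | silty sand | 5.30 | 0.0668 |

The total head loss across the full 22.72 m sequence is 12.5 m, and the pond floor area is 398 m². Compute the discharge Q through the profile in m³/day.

27.2

Flow is perpendicular to layering, so the layers act in series and the equivalent K is the thickness-weighted harmonic mean.
Total thickness L = 6.02 + 11.4 + 5.30 = 22.72 m.
Σ(b_i/K_i) = 6.02/227 + 11.4/0.110 + 5.30/0.0668 = 183.0 d.
K_eq = L / Σ(b_i/K_i) = 22.72 / 183.0 = 0.1242 m/day.
Q = K_eq · A · (Δh/L) = 0.1242 × 398 × (12.5/22.72) = 27.19 m³/day.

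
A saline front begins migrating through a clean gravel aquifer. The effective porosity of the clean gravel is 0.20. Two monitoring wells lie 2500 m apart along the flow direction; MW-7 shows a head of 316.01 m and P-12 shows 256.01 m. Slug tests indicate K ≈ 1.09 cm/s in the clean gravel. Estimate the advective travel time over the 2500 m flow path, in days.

Convert K: 1.09 cm/s × 864 = 941.8 m/day.
Hydraulic gradient i = (316.01 − 256.01) / 2500 = 60 / 2500 = 0.02400.
Darcy flux q = K · i = 941.8 × 0.02400 = 22.60 m/day.
Seepage velocity v = q / n_e = 22.60 / 0.20 = 113.0 m/day.
Travel time t = L / v = 2500 / 113.0 = 22.12 days.

22.1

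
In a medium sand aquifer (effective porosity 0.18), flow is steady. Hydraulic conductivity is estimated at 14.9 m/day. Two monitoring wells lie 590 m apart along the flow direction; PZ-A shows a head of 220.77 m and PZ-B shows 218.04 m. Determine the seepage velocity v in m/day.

0.383

Hydraulic gradient i = (220.77 − 218.04) / 590 = 2.73 / 590 = 0.004627.
Darcy flux q = K · i = 14.90 × 0.004627 = 0.06894 m/day.
Seepage velocity v = q / n_e = 0.06894 / 0.18 = 0.3830 m/day.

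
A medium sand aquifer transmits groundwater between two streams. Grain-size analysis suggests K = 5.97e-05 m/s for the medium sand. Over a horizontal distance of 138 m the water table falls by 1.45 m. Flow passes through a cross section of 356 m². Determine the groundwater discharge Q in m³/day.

Convert K: 5.97e-05 m/s × 86400 = 5.158 m/day.
Hydraulic gradient i = Δh / L = 1.45 / 138 = 0.01051.
Darcy's law: Q = K · A · i = 5.158 × 356.0 × 0.01051 = 19.29 m³/day.

19.3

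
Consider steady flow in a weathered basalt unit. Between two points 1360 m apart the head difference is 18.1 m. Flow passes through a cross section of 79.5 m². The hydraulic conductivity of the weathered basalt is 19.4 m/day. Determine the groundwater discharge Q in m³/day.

20.5

Hydraulic gradient i = Δh / L = 18.1 / 1360 = 0.01331.
Darcy's law: Q = K · A · i = 19.40 × 79.50 × 0.01331 = 20.53 m³/day.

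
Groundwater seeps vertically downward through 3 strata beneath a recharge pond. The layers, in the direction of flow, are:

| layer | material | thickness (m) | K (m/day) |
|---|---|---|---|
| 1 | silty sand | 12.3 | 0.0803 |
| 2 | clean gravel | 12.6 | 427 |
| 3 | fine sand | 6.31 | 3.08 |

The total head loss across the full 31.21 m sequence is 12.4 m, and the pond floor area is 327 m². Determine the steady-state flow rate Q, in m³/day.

Flow is perpendicular to layering, so the layers act in series and the equivalent K is the thickness-weighted harmonic mean.
Total thickness L = 12.3 + 12.6 + 6.31 = 31.21 m.
Σ(b_i/K_i) = 12.3/0.0803 + 12.6/427 + 6.31/3.08 = 155.3 d.
K_eq = L / Σ(b_i/K_i) = 31.21 / 155.3 = 0.2010 m/day.
Q = K_eq · A · (Δh/L) = 0.2010 × 327 × (12.4/31.21) = 26.12 m³/day.

26.1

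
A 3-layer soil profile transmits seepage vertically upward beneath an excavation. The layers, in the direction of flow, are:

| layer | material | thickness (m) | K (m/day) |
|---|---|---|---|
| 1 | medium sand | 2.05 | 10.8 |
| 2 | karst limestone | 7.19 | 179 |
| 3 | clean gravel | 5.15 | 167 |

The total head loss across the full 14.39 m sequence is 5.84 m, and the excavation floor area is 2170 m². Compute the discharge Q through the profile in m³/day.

Flow is perpendicular to layering, so the layers act in series and the equivalent K is the thickness-weighted harmonic mean.
Total thickness L = 2.05 + 7.19 + 5.15 = 14.39 m.
Σ(b_i/K_i) = 2.05/10.8 + 7.19/179 + 5.15/167 = 0.2608 d.
K_eq = L / Σ(b_i/K_i) = 14.39 / 0.2608 = 55.17 m/day.
Q = K_eq · A · (Δh/L) = 55.17 × 2170 × (5.84/14.39) = 48588 m³/day.

48600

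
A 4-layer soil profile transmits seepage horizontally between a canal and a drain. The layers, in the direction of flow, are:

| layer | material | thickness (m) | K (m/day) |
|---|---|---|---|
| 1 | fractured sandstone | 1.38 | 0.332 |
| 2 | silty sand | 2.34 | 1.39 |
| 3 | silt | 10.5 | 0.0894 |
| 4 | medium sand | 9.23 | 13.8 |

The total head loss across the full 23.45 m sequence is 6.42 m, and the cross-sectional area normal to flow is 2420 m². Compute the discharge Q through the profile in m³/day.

125

Flow is perpendicular to layering, so the layers act in series and the equivalent K is the thickness-weighted harmonic mean.
Total thickness L = 1.38 + 2.34 + 10.5 + 9.23 = 23.45 m.
Σ(b_i/K_i) = 1.38/0.332 + 2.34/1.39 + 10.5/0.0894 + 9.23/13.8 = 124.0 d.
K_eq = L / Σ(b_i/K_i) = 23.45 / 124.0 = 0.1892 m/day.
Q = K_eq · A · (Δh/L) = 0.1892 × 2420 × (6.42/23.45) = 125.3 m³/day.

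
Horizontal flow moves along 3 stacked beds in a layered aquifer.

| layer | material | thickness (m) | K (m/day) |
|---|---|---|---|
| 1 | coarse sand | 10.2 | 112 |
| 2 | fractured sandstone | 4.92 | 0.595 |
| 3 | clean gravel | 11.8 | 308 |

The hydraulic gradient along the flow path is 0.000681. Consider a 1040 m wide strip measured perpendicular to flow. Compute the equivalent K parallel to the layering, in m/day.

178

Flow is parallel to layering, so each bed carries its own Darcy discharge and the transmissivities add.
Σ(K_i·b_i) = 112×10.2 + 0.595×4.92 + 308×11.8 = 4780 m²/day.
Total thickness b = 26.92 m, so K_eq = Σ(K_i·b_i)/b = 177.6 m/day.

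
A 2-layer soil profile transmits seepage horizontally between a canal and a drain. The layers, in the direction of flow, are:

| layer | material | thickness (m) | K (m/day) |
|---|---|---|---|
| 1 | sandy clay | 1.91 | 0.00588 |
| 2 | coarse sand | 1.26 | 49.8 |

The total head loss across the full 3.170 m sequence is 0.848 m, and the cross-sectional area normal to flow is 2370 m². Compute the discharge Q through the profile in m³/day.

6.19

Flow is perpendicular to layering, so the layers act in series and the equivalent K is the thickness-weighted harmonic mean.
Total thickness L = 1.91 + 1.26 = 3.170 m.
Σ(b_i/K_i) = 1.91/0.00588 + 1.26/49.8 = 324.9 d.
K_eq = L / Σ(b_i/K_i) = 3.170 / 324.9 = 0.009758 m/day.
Q = K_eq · A · (Δh/L) = 0.009758 × 2370 × (0.848/3.170) = 6.187 m³/day.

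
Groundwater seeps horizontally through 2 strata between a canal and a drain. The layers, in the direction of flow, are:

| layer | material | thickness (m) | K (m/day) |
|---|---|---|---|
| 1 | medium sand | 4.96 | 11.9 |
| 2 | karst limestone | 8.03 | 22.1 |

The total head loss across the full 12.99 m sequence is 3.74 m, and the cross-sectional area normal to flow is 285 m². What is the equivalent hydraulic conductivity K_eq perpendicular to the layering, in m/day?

16.7

Flow is perpendicular to layering, so the layers act in series and the equivalent K is the thickness-weighted harmonic mean.
Total thickness L = 4.96 + 8.03 = 12.99 m.
Σ(b_i/K_i) = 4.96/11.9 + 8.03/22.1 = 0.7802 d.
K_eq = L / Σ(b_i/K_i) = 12.99 / 0.7802 = 16.65 m/day.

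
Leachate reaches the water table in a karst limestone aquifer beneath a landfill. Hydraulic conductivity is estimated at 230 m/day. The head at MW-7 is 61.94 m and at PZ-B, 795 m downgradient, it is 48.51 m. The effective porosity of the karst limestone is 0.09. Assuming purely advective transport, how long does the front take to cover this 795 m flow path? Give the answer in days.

Hydraulic gradient i = (61.94 − 48.51) / 795 = 13.43 / 795 = 0.01689.
Darcy flux q = K · i = 230.0 × 0.01689 = 3.885 m/day.
Seepage velocity v = q / n_e = 3.885 / 0.09 = 43.17 m/day.
Travel time t = L / v = 795 / 43.17 = 18.42 days.

18.4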